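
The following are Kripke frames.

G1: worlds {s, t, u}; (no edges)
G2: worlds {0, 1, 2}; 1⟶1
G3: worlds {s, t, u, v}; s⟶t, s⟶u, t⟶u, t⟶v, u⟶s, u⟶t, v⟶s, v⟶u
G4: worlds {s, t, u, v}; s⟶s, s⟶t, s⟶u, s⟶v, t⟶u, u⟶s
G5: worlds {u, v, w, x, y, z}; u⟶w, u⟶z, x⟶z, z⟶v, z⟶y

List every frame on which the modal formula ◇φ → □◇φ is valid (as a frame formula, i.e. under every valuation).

G1, G2

Frame correspondent (Sahlqvist): ∀x ∀y ∀z (Rxy ∧ Rxz → Ryz) — i.e. the Euclidean property.
G1: condition met.
G2: condition met.
G3: fails — Rsu and Rsu but not Ruu.
G4: fails — Rsv and Rsv but not Rvv.
G5: fails — Ruz and Ruz but not Rzz.
Valid on: G1, G2.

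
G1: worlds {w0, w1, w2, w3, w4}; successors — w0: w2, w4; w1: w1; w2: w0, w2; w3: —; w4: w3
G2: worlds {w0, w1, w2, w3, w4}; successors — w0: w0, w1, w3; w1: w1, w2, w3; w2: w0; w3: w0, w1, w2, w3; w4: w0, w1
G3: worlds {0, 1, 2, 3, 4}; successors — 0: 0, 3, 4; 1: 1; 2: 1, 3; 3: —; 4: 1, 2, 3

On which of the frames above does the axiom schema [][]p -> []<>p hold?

G2

This is the axiom for a generalized confluence (Geach) condition; its first-order frame correspondent is forall x forall z (xRz -> exists w (x R^2 w & zRw)).
G1: fails — w4Rw3 but no w with w4R²w and w3Rw.
G2: condition met.
G3: fails — 0R3 but no w with 0R²w and 3Rw.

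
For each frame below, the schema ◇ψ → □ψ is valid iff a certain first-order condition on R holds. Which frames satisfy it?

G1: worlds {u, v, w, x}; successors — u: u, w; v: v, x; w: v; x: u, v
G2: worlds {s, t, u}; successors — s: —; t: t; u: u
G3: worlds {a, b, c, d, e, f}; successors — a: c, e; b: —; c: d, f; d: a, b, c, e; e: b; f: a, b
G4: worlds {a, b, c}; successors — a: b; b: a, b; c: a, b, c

G2

Frame correspondent (Sahlqvist): ∀x ∀y ∀z (Rxy ∧ Rxz → y = z) — i.e. partial functionality.
G1: fails — u sees both u and w.
G2: condition met.
G3: fails — a sees both c and e.
G4: fails — b sees both a and b.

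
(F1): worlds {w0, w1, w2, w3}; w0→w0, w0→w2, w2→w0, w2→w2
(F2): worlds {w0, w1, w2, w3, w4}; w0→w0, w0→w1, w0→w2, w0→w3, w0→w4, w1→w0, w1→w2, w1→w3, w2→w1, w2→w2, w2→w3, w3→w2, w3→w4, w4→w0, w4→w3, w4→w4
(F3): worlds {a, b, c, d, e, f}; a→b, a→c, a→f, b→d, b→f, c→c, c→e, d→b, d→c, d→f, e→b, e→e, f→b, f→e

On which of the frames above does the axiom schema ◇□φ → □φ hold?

(F1)

The schema corresponds to the Euclidean property: ∀x ∀y ∀z (Rxy ∧ Rxz → Ryz).
(F1): satisfies the condition.
(F2): fails — Rw0w4 and Rw0w1 but not Rw4w1.
(F3): fails — Rab and Rab but not Rbb.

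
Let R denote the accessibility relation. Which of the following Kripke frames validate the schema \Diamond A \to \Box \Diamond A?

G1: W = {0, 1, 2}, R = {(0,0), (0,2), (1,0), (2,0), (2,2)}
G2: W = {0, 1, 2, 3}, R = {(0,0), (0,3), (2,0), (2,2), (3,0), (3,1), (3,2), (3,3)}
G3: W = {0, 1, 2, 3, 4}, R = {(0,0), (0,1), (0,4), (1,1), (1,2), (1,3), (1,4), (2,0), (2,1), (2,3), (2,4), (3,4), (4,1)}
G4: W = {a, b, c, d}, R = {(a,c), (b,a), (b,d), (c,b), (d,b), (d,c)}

The schema corresponds to the Euclidean property: \forall x \forall y \forall z (Rxy \wedge Rxz \to Ryz).
G1: holds.
G2: fails — R20 and R22 but not R02.
G3: fails — R01 and R00 but not R10.
G4: fails — Rac and Rac but not Rcc.
Valid on: G1.

G1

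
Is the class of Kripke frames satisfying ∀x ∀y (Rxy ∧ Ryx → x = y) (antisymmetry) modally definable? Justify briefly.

No — not modally definable

If a class were modally definable it would be closed under surjective bounded morphisms (Goldblatt–Thomason).
The 4-cycle (worlds s,t,u,v with s→t→u→v→s) is antisymmetric. Sending even-indexed worlds to s and odd-indexed worlds to t is a surjective bounded morphism onto the two-world frame with s↔t, which is not antisymmetric.
So the class is not modally definable.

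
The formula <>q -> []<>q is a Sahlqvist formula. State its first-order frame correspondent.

The Euclidean property

Suppose ◇q→□◇q is valid. Take Rxy, Rxz and set V(q)={y}. Then ◇q at x, so □◇q at x, so ◇q at z, so some w with Rzw has q; w=y, i.e. Rzy. By symmetry of the argument, Ryz.
Conversely, on a frame with the Euclidean property the schema holds at every world under every valuation.
So the correspondent is the Euclidean property.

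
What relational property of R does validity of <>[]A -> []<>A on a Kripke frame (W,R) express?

Convergence

Suppose ◇□A→□◇A is valid. Take Rxy, Rxz and set V(A)={w : Ryw}. Then □A at y so ◇□A at x, so □◇A at x, so ◇A at z, giving w with Rzw and Ryw.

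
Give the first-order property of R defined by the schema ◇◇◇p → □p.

This is a Sahlqvist (Geach-type) schema ◇^3□^0p → □^1◇^0p.
Minimal-valuation argument: fix x; take any y with xR^3y and any z with xR^1z. Set V(p) to the set of worlds R-reachable from y in exactly 0 steps. Then □^0p holds at y, so the antecedent holds at x; validity forces ◇^0p at z, giving a w with zR^0w and yR^0w.
First-order correspondent: ∀x ∀y ∀z ((xR³y ∧ xRz) → ∃w (y = w ∧ z = w)).

∀x ∀y ∀z ((xR³y ∧ xRz) → ∃w (y = w ∧ z = w))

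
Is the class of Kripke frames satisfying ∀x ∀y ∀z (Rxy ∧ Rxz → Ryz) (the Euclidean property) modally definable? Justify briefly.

Yes, by ◇p → □◇p

The condition is the Euclidean property. A defining modal formula is ◇p → □◇p.
Suppose ◇p→□◇p is valid. Take Rxy, Rxz and set V(p)={y}. Then ◇p at x, so □◇p at x, so ◇p at z, so some w with Rzw has p; w=y, i.e. Rzy. By symmetry of the argument, Ryz.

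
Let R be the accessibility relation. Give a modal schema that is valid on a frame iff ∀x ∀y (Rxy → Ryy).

□(□q → q)

A defining formula is □(□q → q) (the T□ axiom).
Suppose □(□q→q) is valid. Take Rxy and set V(q)={w : Ryw}. Then at y, □q holds; since □(□q→q) at x, □q→q at y, so q at y, i.e. Ryy.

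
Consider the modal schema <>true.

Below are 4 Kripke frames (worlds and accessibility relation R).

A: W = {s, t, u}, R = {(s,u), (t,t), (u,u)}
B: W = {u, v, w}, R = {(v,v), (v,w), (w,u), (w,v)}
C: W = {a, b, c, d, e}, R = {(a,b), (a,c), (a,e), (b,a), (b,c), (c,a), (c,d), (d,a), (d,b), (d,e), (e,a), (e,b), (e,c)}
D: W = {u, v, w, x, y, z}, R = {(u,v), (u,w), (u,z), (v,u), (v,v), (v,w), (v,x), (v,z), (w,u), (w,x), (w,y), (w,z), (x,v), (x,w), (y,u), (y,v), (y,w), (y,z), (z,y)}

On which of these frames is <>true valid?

A, C, D

The schema corresponds to seriality: forall x exists y Rxy.
A: satisfies the condition.
B: fails — world u has no successor.
C: satisfies the condition.
D: satisfies the condition.
Valid on: A, C, D.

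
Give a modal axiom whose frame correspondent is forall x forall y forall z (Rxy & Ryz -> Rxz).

This is transitivity; the standard corresponding axiom is 4: □s → □□s.
Suppose □s→□□s is valid. Take Rxy, Ryz and set V(s)={w : Rxw}. Then □s at x, so □□s at x, so □s at y, so s at z, i.e. Rxz.

□s → □□s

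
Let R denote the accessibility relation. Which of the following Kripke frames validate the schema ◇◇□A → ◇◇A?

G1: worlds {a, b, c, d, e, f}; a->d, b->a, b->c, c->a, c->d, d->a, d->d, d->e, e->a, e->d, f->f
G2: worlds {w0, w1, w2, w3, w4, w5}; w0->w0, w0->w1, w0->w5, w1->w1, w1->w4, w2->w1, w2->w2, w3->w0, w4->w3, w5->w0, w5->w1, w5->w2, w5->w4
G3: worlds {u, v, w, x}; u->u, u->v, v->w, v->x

G1

The schema corresponds to a generalized confluence (Geach) condition: ∀x ∀y (xR²y → ∃w (yRw ∧ xR²w)).
G1: condition met.
G2: fails — w0R²w4 but no w with w4Rw and w0R²w.
G3: fails — uR²w but no t with wRt and uR²t.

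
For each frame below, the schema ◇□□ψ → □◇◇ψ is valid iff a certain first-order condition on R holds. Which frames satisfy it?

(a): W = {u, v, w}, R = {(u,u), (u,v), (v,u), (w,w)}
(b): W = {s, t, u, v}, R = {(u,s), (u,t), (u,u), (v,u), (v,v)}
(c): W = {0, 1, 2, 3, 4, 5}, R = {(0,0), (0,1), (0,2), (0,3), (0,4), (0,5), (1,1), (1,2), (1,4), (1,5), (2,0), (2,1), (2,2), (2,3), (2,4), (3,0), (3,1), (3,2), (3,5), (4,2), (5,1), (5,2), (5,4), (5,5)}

This is the axiom for a generalized confluence (Geach) condition; its first-order frame correspondent is ∀x ∀y ∀z ((xRy ∧ xRz) → ∃w (yR²w ∧ zR²w)).
(a): ✓.
(b): fails — uRs, uRs but no w with sR²w and sR²w.
(c): ✓.

(a), (c)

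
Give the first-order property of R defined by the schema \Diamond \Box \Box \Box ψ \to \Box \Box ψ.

\forall x \forall y \forall z ((xRy \wedge x R^2 z) \to \exists w (y R^3 w \wedge z = w))

This is a Sahlqvist (Geach-type) schema ◇^1□^3ψ → □^2◇^0ψ.
Minimal-valuation argument: fix x; take any y with xR^1y and any z with xR^2z. Set V(ψ) to the set of worlds R-reachable from y in exactly 3 steps. Then □^3ψ holds at y, so the antecedent holds at x; validity forces ◇^0ψ at z, giving a w with zR^0w and yR^3w.
First-order correspondent: \forall x \forall y \forall z ((xRy \wedge x R^2 z) \to \exists w (y R^3 w \wedge z = w)).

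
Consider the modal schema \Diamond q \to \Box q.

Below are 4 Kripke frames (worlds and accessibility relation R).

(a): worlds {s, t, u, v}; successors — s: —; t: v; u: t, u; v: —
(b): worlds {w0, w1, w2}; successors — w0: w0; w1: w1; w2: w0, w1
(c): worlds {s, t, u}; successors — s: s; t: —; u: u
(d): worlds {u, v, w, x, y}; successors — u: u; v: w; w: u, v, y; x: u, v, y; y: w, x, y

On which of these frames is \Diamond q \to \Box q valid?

Frame correspondent (Sahlqvist): \forall x \forall y \forall z (Rxy \wedge Rxz \to y = z) — i.e. partial functionality.
(a): fails — u sees both t and u.
(b): fails — w2 sees both w0 and w1.
(c): satisfies the condition.
(d): fails — w sees both u and v.

(c)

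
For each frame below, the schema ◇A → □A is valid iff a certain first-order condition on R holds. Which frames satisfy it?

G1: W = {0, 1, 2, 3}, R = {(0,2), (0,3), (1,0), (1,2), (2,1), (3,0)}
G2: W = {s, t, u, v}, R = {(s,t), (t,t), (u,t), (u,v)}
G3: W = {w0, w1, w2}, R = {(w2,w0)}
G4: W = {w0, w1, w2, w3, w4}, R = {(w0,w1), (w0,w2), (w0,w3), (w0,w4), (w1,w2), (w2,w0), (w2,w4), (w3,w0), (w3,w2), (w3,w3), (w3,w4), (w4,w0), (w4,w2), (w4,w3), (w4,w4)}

G3

This is the axiom for partial functionality; its first-order frame correspondent is ∀x ∀y ∀z (Rxy ∧ Rxz → y = z).
G1: fails — 0 sees both 2 and 3.
G2: fails — u sees both t and v.
G3: satisfies the condition.
G4: fails — w0 sees both w1 and w2.
Valid on: G3.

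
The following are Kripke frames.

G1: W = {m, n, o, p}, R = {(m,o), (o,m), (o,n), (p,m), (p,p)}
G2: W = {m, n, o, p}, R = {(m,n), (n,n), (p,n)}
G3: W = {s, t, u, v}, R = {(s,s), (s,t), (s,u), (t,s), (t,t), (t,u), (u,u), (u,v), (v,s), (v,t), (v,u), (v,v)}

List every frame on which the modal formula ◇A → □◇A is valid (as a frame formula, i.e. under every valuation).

G2

Frame correspondent (Sahlqvist): ∀x ∀y ∀z (Rxy ∧ Rxz → Ryz) — i.e. the Euclidean property.
G1: fails — Rmo and Rmo but not Roo.
G2: condition met.
G3: fails — Rsu and Rss but not Rus.
Valid on: G2.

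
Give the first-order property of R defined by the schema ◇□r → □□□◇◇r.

This is a Sahlqvist (Geach-type) schema ◇^1□^1r → □^3◇^2r.
Minimal-valuation argument: fix x; take any y with xR^1y and any z with xR^3z. Set V(r) to the set of worlds R-reachable from y in exactly 1 step. Then □^1r holds at y, so the antecedent holds at x; validity forces ◇^2r at z, giving a w with zR^2w and yR^1w.
First-order correspondent: ∀x ∀y ∀z ((xRy ∧ xR³z) → ∃w (yRw ∧ zR²w)).

∀x ∀y ∀z ((xRy ∧ xR³z) → ∃w (yRw ∧ zR²w))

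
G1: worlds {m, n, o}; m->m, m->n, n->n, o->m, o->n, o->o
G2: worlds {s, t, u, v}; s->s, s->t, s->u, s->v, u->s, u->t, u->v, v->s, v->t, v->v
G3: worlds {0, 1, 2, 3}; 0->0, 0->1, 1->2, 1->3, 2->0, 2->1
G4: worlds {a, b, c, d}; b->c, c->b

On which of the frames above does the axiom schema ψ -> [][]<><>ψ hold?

G4

The schema corresponds to a generalized confluence (Geach) condition: forall x forall z (x R^2 z -> exists w (x = w & z R^2 w)).
G1: fails — mR²n but no w with m=w and nR²w.
G2: fails — sR²t but no w with s=w and tR²w.
G3: fails — 0R²3 but no w with 0=w and 3R²w.
G4: ✓.
Valid on: G4.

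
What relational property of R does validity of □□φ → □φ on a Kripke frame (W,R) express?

Density

Suppose □□φ→□φ is valid. Take Rxy and set V(φ)={w : xR²w}. Then □□φ at x, so □φ at x, so φ at y, i.e. ∃z(Rxz∧Rzy).
Conversely, on a frame with density the schema holds at every world under every valuation.
So the correspondent is density.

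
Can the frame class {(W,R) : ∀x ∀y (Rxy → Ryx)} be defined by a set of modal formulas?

This is a Sahlqvist condition; the B axiom r → □◇r defines it.
Suppose r→□◇r is valid. Take Rxy and set V(r)={x}. Then r at x, so □◇r at x, so ◇r at y, so some z with Ryz has r; z=x, i.e. Ryx.

Yes, by r → □◇r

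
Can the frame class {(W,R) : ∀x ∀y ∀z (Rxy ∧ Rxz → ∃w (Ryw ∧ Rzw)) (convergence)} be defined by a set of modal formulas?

Yes — defined by ◇□p → □◇p

The condition is convergence. A defining modal formula is ◇□p → □◇p.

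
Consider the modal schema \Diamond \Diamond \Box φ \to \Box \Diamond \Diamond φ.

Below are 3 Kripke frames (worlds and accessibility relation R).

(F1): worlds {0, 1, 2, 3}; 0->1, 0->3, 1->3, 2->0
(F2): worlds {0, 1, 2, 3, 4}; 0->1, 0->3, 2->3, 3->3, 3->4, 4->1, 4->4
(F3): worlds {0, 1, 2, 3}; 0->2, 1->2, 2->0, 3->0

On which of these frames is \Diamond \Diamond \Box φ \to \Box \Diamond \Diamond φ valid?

The schema corresponds to a generalized confluence (Geach) condition: \forall x \forall y \forall z ((x R^2 y \wedge xRz) \to \exists w (yRw \wedge z R^2 w)).
(F1): fails — 0R²3, 0R1 but no w with 3Rw and 1R²w.
(F2): fails — 0R²3, 0R1 but no w with 3Rw and 1R²w.
(F3): ✓.
Valid on: (F3).

(F3)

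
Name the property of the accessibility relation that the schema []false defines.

This schema is the Ver axiom.
Its frame correspondent is emptiness of R — forall x forall y ~Rxy.

emptiness of R: forall x forall y ~Rxy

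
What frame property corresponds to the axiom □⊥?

This schema is the Ver axiom.
Its frame correspondent is emptiness of R — ∀x ∀y ¬Rxy.

emptiness of R: ∀x ∀y ¬Rxy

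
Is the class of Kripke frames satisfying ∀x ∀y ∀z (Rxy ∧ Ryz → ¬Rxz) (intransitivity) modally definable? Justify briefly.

Modal frame validity is preserved under surjective bounded morphisms.
The 5-cycle (worlds 0,1,2,3,4 with 0→1→2→3→4→0) is intransitive. Mapping every world to a single reflexive point • is a surjective bounded morphism; the reflexive point is not intransitive (R••∧R•• but R••).
So the class is not modally definable.

Not definable by any modal formula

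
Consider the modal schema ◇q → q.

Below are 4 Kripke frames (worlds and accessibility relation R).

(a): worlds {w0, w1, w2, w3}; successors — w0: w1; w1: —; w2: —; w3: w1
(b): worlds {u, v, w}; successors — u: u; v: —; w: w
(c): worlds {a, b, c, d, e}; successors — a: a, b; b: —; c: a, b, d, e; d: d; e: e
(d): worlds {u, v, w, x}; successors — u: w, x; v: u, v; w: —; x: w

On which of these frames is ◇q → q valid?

(b)

The schema corresponds to a generalized confluence (Geach) condition: ∀x ∀y (xRy → ∃w (y = w ∧ x = w)).
(a): fails — w0Rw1 but w1 ≠ w0.
(b): condition met.
(c): fails — aRb but b ≠ a.
(d): fails — uRw but w ≠ u.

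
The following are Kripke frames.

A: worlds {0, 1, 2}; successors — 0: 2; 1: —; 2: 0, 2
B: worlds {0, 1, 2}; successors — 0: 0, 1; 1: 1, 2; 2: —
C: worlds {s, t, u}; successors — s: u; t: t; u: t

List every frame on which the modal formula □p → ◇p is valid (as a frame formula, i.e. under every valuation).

This is the axiom for seriality; its first-order frame correspondent is ∀x ∃y Rxy.
A: fails — world 1 has no successor.
B: fails — world 2 has no successor.
C: condition met.

C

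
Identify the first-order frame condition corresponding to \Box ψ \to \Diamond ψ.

seriality

This is the D axiom.
It corresponds to seriality: \forall x \exists y Rxy.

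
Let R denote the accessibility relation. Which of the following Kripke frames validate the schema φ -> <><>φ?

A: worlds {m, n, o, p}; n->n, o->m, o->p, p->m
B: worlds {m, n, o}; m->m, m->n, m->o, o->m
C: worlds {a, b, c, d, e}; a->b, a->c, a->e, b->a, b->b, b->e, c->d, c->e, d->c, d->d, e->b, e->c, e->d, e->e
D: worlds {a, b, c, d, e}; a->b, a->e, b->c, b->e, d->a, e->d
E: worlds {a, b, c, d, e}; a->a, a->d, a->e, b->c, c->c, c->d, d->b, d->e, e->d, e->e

C

Frame correspondent (Sahlqvist): forall x exists w (x = w & x R^2 w) — i.e. a generalized confluence (Geach) condition.
A: fails — at m but no w with m=w and mR²w.
B: fails — at n but no w with n=w and nR²w.
C: satisfies the condition.
D: fails — at a but no w with a=w and aR²w.
E: fails — at b but no w with b=w and bR²w.
Valid on: C.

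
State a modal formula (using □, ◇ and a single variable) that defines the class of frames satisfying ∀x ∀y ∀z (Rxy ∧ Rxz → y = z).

◇s → □s

A defining formula is ◇s → □s (the CD axiom).
Suppose ◇s→□s is valid. Take Rxy, Rxz and set V(s)={y}. Then ◇s at x, so □s at x, so s at z, i.e. z=y.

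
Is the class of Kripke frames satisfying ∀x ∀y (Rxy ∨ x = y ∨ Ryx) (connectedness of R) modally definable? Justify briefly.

Any modally definable frame class is closed under disjoint unions.
Take 4 disjoint single-world reflexive frames: each is trivially connected, but their disjoint union has 4 worlds with no edge between distinct components, so it is not connected.
Hence connectedness of R is not modally definable.

Not modally definable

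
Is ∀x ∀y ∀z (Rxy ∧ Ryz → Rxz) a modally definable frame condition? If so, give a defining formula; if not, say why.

This is a Sahlqvist condition; the 4 axiom □r → □□r defines it.

Definable; □r → □□r defines it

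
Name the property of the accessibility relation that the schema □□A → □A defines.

density

This is the C4 axiom.
Its frame correspondent is density — ∀x ∀y (Rxy → ∃z (Rxz ∧ Rzy)).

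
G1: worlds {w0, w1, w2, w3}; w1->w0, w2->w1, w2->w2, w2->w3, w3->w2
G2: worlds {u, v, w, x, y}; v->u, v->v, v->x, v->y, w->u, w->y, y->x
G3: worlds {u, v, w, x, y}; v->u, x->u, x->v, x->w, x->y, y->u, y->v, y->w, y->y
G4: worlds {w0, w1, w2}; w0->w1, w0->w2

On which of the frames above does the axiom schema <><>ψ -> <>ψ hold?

The schema corresponds to a generalized confluence (Geach) condition: forall x forall y (x R^2 y -> exists w (y = w & xRw)).
G1: fails — w2R²w0 but no w with w0=w and w2Rw.
G2: fails — wR²x but no t with x=t and wRt.
G3: satisfies the condition.
G4: satisfies the condition.
Valid on: G3, G4.

G3, G4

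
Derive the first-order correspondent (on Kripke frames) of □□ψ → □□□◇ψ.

∀x ∀z (xR³z → ∃w (xR²w ∧ zRw))

This is a Sahlqvist (Geach-type) schema ◇^0□^2ψ → □^3◇^1ψ.
Minimal-valuation argument: fix x; take any y with xR^0y and any z with xR^3z. Set V(ψ) to the set of worlds R-reachable from y in exactly 2 steps. Then □^2ψ holds at y, so the antecedent holds at x; validity forces ◇^1ψ at z, giving a w with zR^1w and yR^2w.
First-order correspondent: ∀x ∀z (xR³z → ∃w (xR²w ∧ zRw)).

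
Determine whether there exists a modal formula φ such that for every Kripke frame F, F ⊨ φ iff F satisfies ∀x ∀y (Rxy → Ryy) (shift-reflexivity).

Yes — defined by □(□r → r)

The condition is shift-reflexivity. A defining modal formula is □(□r → r).
Suppose □(□r→r) is valid. Take Rxy and set V(r)={w : Ryw}. Then at y, □r holds; since □(□r→r) at x, □r→r at y, so r at y, i.e. Ryy.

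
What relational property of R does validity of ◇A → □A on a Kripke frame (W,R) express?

partial functionality: ∀x ∀y ∀z (Rxy ∧ Rxz → y = z)

Suppose ◇A→□A is valid. Take Rxy, Rxz and set V(A)={y}. Then ◇A at x, so □A at x, so A at z, i.e. z=y.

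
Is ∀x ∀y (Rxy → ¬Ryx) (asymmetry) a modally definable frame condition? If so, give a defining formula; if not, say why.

Not modally definable

Any modally definable frame class is closed under surjective bounded morphisms.
The 4-cycle (worlds s,t,u,v with s→t→u→v→s) is asymmetric. Mapping every world to a single reflexive point • is a surjective bounded morphism, and the reflexive point is not asymmetric (R•• but asymmetry requires ¬R••).
Hence asymmetry is not modally definable.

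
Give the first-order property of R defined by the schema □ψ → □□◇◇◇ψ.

∀x ∀z (xR²z → ∃w (xRw ∧ zR³w))

This is a Sahlqvist (Geach-type) schema ◇^0□^1ψ → □^2◇^3ψ.
First-order correspondent: ∀x ∀z (xR²z → ∃w (xRw ∧ zR³w)).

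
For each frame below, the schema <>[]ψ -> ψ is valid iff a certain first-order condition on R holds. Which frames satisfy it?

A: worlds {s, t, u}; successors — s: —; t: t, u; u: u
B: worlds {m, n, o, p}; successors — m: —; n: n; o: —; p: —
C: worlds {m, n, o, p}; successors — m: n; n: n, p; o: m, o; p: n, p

B

This is the axiom for symmetry; its first-order frame correspondent is forall x forall y (Rxy -> Ryx).
A: fails — Rtu but not Rut.
B: satisfies the condition.
C: fails — Rom but not Rmo.
Valid on: B.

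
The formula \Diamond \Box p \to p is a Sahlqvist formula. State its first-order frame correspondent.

This is a form of the B axiom.
Its frame correspondent is symmetry — \forall x \forall y (Rxy \to Ryx).

symmetry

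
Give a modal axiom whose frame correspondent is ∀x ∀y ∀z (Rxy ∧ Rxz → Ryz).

◇p → □◇p

A defining formula is ◇p → □◇p (the 5 axiom).
Suppose ◇p→□◇p is valid. Take Rxy, Rxz and set V(p)={y}. Then ◇p at x, so □◇p at x, so ◇p at z, so some w with Rzw has p; w=y, i.e. Rzy. By symmetry of the argument, Ryz.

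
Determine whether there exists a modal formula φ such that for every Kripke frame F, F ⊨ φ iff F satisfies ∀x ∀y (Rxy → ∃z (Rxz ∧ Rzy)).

This is a Sahlqvist condition; the C4 axiom □□r → □r defines it.

Yes — defined by □□r → □r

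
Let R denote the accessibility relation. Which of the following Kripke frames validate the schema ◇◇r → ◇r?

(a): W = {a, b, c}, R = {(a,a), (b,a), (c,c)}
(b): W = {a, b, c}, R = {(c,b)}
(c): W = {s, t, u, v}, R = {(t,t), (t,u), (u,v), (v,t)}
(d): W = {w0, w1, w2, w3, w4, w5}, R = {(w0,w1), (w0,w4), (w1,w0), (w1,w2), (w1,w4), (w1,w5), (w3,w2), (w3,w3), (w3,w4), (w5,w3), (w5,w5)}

(a), (b)

The schema corresponds to a generalized confluence (Geach) condition: ∀x ∀y (xR²y → ∃w (y = w ∧ xRw)).
(a): ✓.
(b): ✓.
(c): fails — tR²v but no w with v=w and tRw.
(d): fails — w0R²w0 but no w with w0=w and w0Rw.
Valid on: (a), (b).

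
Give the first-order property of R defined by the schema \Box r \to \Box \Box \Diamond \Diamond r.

\forall x \forall z (x R^2 z \to \exists w (xRw \wedge z R^2 w))

This is a Sahlqvist (Geach-type) schema ◇^0□^1r → □^2◇^2r.
First-order correspondent: \forall x \forall z (x R^2 z \to \exists w (xRw \wedge z R^2 w)).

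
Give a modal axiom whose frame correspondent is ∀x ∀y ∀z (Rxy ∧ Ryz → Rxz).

□s → □□s

This is transitivity; the standard corresponding axiom is 4: □s → □□s.
Suppose □s→□□s is valid. Take Rxy, Ryz and set V(s)={w : Rxw}. Then □s at x, so □□s at x, so □s at y, so s at z, i.e. Rxz.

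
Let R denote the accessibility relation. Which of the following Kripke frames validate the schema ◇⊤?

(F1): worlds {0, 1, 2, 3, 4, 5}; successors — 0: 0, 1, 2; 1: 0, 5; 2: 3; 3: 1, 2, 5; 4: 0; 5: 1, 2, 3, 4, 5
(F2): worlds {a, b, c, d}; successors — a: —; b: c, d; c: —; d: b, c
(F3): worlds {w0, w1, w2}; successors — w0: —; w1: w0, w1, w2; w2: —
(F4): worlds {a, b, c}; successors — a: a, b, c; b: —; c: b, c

This is the axiom for seriality; its first-order frame correspondent is ∀x ∃y Rxy.
(F1): condition met.
(F2): fails — world a has no successor.
(F3): fails — world w0 has no successor.
(F4): fails — world b has no successor.

(F1)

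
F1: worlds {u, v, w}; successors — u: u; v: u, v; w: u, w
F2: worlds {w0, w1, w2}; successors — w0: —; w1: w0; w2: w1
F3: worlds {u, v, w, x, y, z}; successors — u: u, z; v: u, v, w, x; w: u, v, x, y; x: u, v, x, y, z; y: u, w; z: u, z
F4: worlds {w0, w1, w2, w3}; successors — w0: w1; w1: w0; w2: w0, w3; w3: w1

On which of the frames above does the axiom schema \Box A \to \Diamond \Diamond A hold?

Frame correspondent (Sahlqvist): \forall x \exists w (xRw \wedge x R^2 w) — i.e. a generalized confluence (Geach) condition.
F1: condition met.
F2: fails — at w0 but no w with w0Rw and w0R²w.
F3: condition met.
F4: fails — at w0 but no w with w0Rw and w0R²w.
Valid on: F1, F3.

F1, F3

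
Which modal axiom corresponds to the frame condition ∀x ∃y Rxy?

A defining formula is □ψ → ◇ψ (the D axiom).
Suppose □ψ→◇ψ is valid. At any x set V(ψ)=W. Then □ψ at x, so ◇ψ at x, so x has a successor.

□ψ → ◇ψ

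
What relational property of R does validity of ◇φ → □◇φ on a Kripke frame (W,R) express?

This schema is the 5 axiom.
It corresponds to the Euclidean property: ∀x ∀y ∀z (Rxy ∧ Rxz → Ryz).

The Euclidean property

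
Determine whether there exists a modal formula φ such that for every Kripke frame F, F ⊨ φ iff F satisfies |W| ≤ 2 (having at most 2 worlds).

Not modally definable

Any modally definable frame class is closed under disjoint unions.
Any modal formula valid on each of 3 disjoint one-world frames is valid on their disjoint union (validity is preserved under disjoint unions). Each one-world frame has |W|=1≤2, but the union has |W|=3.
So the class is not modally definable.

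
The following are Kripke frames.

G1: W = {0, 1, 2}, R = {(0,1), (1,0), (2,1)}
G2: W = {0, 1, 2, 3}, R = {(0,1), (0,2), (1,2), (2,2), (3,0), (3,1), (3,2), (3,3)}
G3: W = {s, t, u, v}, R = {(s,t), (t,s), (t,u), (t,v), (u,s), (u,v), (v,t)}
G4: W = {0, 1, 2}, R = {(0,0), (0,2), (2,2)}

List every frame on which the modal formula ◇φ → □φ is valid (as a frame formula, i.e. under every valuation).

Frame correspondent (Sahlqvist): ∀x ∀y ∀z (Rxy ∧ Rxz → y = z) — i.e. partial functionality.
G1: condition met.
G2: fails — 0 sees both 1 and 2.
G3: fails — t sees both s and u.
G4: fails — 0 sees both 0 and 2.

G1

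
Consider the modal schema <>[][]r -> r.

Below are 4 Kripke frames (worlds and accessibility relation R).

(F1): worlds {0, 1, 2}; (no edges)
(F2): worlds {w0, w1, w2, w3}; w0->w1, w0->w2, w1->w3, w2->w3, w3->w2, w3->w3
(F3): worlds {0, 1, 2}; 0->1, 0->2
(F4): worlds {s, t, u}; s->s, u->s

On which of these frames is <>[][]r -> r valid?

(F1)

This is the axiom for a generalized confluence (Geach) condition; its first-order frame correspondent is forall x forall y (xRy -> exists w (y R^2 w & x = w)).
(F1): satisfies the condition.
(F2): fails — w0Rw1 but no w with w1R²w and w0=w.
(F3): fails — 0R1 but no w with 1R²w and 0=w.
(F4): fails — uRs but no w with sR²w and u=w.
Valid on: (F1).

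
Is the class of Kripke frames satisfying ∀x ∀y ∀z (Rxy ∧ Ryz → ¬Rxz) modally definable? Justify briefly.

No — not modally definable

If a class were modally definable it would be closed under surjective bounded morphisms (Goldblatt–Thomason).
The 7-cycle (worlds w0,w1,w2,w3,w4,w5,w6 with w0→w1→w2→w3→w4→w5→w6→w0) is intransitive. Mapping every world to a single reflexive point • is a surjective bounded morphism; the reflexive point is not intransitive (R••∧R•• but R••).
So no modal formula (or set of formulas) defines exactly the intransitive frames.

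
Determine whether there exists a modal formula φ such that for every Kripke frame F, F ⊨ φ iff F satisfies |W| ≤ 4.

Not definable by any modal formula

Any modally definable frame class is closed under disjoint unions.
Any modal formula valid on each of 5 disjoint one-world frames is valid on their disjoint union (validity is preserved under disjoint unions). Each one-world frame has |W|=1≤4, but the union has |W|=5.
So the class is not modally definable.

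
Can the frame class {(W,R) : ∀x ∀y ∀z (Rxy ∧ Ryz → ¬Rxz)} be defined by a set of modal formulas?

If a class were modally definable it would be closed under surjective bounded morphisms (Goldblatt–Thomason).
The 3-cycle (worlds w0,w1,w2 with w0→w1→w2→w0) is intransitive. Mapping every world to a single reflexive point • is a surjective bounded morphism; the reflexive point is not intransitive (R••∧R•• but R••).
So the class is not modally definable.

Not definable by any modal formula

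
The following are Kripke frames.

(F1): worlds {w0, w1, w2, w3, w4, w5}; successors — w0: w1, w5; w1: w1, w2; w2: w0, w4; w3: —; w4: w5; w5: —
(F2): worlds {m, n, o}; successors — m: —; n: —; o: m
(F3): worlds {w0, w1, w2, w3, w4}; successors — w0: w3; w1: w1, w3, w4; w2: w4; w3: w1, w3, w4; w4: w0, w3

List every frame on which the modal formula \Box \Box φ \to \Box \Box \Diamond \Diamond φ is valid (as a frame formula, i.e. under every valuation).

(F2), (F3)

This is the axiom for a generalized confluence (Geach) condition; its first-order frame correspondent is \forall x \forall z (x R^2 z \to \exists w (x R^2 w \wedge z R^2 w)).
(F1): fails — w1R²w4 but no w with w1R²w and w4R²w.
(F2): ✓.
(F3): ✓.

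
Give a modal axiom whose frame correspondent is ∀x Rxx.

This is reflexivity; the standard corresponding axiom is T: □ψ → ψ.
Suppose □ψ→ψ is valid. At any x set V(ψ)={w : Rxw}. Then □ψ holds at x, so ψ holds at x, i.e. Rxx.

□ψ → ψ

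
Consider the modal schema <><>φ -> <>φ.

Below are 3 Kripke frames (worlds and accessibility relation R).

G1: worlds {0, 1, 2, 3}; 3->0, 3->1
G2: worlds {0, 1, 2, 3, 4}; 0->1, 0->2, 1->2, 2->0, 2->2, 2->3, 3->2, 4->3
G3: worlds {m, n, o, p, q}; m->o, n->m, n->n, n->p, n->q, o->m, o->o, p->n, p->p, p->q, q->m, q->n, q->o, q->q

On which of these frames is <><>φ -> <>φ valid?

Frame correspondent (Sahlqvist): forall x forall y forall z (Rxy & Ryz -> Rxz) — i.e. transitivity.
G1: condition met.
G2: fails — R32 and R23 but not R33.
G3: fails — Rpn and Rnm but not Rpm.
Valid on: G1.

G1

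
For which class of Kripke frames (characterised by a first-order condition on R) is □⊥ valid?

Emptiness of R

□⊥ is valid iff no world has any successor (otherwise □⊥ fails at any world with one).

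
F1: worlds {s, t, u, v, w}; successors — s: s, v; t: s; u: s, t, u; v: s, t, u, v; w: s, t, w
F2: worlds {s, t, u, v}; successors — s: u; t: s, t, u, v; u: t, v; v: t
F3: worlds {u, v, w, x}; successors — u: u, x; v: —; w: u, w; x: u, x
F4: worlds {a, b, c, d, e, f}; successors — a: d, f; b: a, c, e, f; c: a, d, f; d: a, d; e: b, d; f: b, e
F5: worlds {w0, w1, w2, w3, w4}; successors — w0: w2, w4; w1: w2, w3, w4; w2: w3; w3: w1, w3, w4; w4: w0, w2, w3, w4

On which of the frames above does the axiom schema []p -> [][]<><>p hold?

This is the axiom for a generalized confluence (Geach) condition; its first-order frame correspondent is forall x forall z (x R^2 z -> exists w (xRw & z R^2 w)).
F1: satisfies the condition.
F2: satisfies the condition.
F3: satisfies the condition.
F4: fails — fR²d but no w with fRw and dR²w.
F5: satisfies the condition.

F1, F2, F3, F5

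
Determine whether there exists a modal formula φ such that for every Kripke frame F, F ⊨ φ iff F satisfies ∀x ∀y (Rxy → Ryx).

Yes — defined by q → □◇q

Yes: it is symmetry, defined by the B schema q → □◇q.
Suppose q→□◇q is valid. Take Rxy and set V(q)={x}. Then q at x, so □◇q at x, so ◇q at y, so some z with Ryz has q; z=x, i.e. Ryx.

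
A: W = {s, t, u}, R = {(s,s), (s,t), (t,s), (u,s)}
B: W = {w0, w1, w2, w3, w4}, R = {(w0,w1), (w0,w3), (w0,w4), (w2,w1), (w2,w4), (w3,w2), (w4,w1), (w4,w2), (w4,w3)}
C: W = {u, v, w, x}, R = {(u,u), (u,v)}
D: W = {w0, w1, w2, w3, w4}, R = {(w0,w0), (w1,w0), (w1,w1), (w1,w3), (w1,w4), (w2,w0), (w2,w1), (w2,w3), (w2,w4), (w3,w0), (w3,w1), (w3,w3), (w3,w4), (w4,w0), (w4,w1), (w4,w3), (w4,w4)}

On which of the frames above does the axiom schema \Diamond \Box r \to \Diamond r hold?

A, D

The schema corresponds to a generalized confluence (Geach) condition: \forall x \forall y (xRy \to \exists w (yRw \wedge xRw)).
A: holds.
B: fails — w0Rw1 but no w with w1Rw and w0Rw.
C: fails — uRv but no t with vRt and uRt.
D: holds.
Valid on: A, D.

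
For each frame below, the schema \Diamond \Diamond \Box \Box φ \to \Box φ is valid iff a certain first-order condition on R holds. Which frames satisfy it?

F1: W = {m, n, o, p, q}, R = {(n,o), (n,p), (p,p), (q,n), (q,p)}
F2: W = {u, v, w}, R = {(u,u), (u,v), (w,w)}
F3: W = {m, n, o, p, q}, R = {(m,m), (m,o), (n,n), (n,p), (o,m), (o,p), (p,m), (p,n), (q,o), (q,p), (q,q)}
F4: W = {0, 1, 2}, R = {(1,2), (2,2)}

This is the axiom for a generalized confluence (Geach) condition; its first-order frame correspondent is \forall x \forall y \forall z ((x R^2 y \wedge xRz) \to \exists w (y R^2 w \wedge z = w)).
F1: fails — nR²p, nRo but no w with pR²w and o=w.
F2: fails — uR²v, uRu but no t with vR²t and u=t.
F3: fails — nR²m, nRn but no w with mR²w and n=w.
F4: condition met.
Valid on: F4.

F4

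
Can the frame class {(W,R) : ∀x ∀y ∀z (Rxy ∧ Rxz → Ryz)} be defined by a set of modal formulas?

Yes, by ◇r → □◇r

Yes: it is the Euclidean property, defined by the 5 schema ◇r → □◇r.
Suppose ◇r→□◇r is valid. Take Rxy, Rxz and set V(r)={y}. Then ◇r at x, so □◇r at x, so ◇r at z, so some w with Rzw has r; w=y, i.e. Rzy. By symmetry of the argument, Ryz.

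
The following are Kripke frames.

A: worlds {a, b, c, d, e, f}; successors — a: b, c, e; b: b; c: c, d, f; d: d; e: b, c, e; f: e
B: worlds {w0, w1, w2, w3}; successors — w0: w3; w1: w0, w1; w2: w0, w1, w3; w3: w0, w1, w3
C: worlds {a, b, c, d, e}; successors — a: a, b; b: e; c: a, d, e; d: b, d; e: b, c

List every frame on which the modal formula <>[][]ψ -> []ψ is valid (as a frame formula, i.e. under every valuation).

B

Frame correspondent (Sahlqvist): forall x forall y forall z ((xRy & xRz) -> exists w (y R^2 w & z = w)) — i.e. a generalized confluence (Geach) condition.
A: fails — aRb, aRc but no w with bR²w and c=w.
B: satisfies the condition.
C: fails — aRb, aRa but no w with bR²w and a=w.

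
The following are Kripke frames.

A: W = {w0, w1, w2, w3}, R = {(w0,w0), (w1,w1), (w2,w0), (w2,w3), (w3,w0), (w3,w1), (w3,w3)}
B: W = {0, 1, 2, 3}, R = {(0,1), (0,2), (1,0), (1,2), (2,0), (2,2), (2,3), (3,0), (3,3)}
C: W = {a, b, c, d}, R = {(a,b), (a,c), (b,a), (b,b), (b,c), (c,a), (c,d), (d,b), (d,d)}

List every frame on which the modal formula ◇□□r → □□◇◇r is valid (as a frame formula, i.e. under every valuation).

Frame correspondent (Sahlqvist): ∀x ∀y ∀z ((xRy ∧ xR²z) → ∃w (yR²w ∧ zR²w)) — i.e. a generalized confluence (Geach) condition.
A: fails — w2Rw0, w2R²w1 but no w with w0R²w and w1R²w.
B: condition met.
C: condition met.

B, C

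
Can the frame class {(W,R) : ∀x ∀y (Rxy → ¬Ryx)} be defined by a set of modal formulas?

Modal frame validity is preserved under surjective bounded morphisms.
The 5-cycle (worlds a,b,c,d,e with a→b→c→d→e→a) is asymmetric. Mapping every world to a single reflexive point • is a surjective bounded morphism, and the reflexive point is not asymmetric (R•• but asymmetry requires ¬R••).
So the class is not modally definable.

No — not modally definable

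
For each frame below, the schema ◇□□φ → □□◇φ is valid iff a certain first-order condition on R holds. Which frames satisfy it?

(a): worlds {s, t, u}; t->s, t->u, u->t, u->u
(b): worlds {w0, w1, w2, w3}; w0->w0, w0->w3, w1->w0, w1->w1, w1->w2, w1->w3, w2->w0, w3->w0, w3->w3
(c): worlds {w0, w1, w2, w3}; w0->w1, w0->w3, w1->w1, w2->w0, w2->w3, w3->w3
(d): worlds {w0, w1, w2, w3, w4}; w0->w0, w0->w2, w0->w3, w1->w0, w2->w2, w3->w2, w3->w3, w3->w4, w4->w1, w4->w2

(b)

The schema corresponds to a generalized confluence (Geach) condition: ∀x ∀y ∀z ((xRy ∧ xR²z) → ∃w (yR²w ∧ zRw)).
(a): fails — tRs, tR²t but no w with sR²w and tRw.
(b): ✓.
(c): fails — w0Rw1, w0R²w3 but no w with w1R²w and w3Rw.
(d): fails — w3Rw2, w3R²w1 but no w with w2R²w and w1Rw.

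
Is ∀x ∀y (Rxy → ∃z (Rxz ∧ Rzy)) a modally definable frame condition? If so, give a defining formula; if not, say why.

This is a Sahlqvist condition; the C4 axiom □□q → □q defines it.
Suppose □□q→□q is valid. Take Rxy and set V(q)={w : xR²w}. Then □□q at x, so □q at x, so q at y, i.e. ∃z(Rxz∧Rzy).

Definable; □□q → □q defines it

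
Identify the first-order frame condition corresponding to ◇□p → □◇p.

convergence

This is the .2 axiom.
Its frame correspondent is convergence — ∀x ∀y ∀z (Rxy ∧ Rxz → ∃w (Ryw ∧ Rzw)).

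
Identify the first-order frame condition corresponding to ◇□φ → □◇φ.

Suppose ◇□φ→□◇φ is valid. Take Rxy, Rxz and set V(φ)={w : Ryw}. Then □φ at y so ◇□φ at x, so □◇φ at x, so ◇φ at z, giving w with Rzw and Ryw.
The converse is a direct semantic check.
Frame condition: ∀x ∀y ∀z (Rxy ∧ Rxz → ∃w (Ryw ∧ Rzw)).

convergence: ∀x ∀y ∀z (Rxy ∧ Rxz → ∃w (Ryw ∧ Rzw))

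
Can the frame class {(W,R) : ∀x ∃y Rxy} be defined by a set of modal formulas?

The condition is seriality. A defining modal formula is □p → ◇p.
Suppose □p→◇p is valid. At any x set V(p)=W. Then □p at x, so ◇p at x, so x has a successor.

Definable; □p → ◇p defines it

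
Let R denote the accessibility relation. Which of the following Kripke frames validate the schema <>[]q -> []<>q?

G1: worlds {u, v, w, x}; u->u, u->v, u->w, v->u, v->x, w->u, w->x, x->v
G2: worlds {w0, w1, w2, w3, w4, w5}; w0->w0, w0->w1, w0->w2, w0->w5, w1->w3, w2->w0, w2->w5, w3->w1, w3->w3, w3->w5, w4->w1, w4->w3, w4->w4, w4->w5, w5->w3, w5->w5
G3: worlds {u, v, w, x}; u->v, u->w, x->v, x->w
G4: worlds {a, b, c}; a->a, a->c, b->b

G1

Frame correspondent (Sahlqvist): forall x forall y forall z (Rxy & Rxz -> exists w (Ryw & Rzw)) — i.e. convergence.
G1: holds.
G2: fails — Rw0w1 and Rw0w0 but w1 and w0 have no common successor.
G3: fails — Ruv and Ruv but v and v have no common successor.
G4: fails — Raa and Rac but a and c have no common successor.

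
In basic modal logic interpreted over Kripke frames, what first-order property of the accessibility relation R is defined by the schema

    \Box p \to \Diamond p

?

This schema is the D axiom.
It corresponds to seriality: \forall x \exists y Rxy.

seriality: \forall x \exists y Rxy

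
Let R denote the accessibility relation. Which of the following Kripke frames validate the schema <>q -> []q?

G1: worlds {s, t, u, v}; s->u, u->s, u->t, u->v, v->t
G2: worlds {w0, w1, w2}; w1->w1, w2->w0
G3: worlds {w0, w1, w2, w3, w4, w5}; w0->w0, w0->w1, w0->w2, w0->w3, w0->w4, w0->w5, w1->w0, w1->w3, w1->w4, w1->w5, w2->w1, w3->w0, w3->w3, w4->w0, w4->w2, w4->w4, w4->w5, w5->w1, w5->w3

G2

The schema corresponds to partial functionality: forall x forall y forall z (Rxy & Rxz -> y = z).
G1: fails — u sees both s and t.
G2: holds.
G3: fails — w0 sees both w0 and w1.
Valid on: G2.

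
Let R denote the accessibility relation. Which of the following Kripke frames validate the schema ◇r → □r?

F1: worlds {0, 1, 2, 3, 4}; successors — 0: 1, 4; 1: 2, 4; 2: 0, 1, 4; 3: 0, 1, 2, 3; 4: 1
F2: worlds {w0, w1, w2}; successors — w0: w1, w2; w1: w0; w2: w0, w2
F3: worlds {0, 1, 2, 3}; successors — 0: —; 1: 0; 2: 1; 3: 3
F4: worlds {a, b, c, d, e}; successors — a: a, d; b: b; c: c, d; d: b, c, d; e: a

F3

This is the axiom for partial functionality; its first-order frame correspondent is ∀x ∀y ∀z (Rxy ∧ Rxz → y = z).
F1: fails — 0 sees both 1 and 4.
F2: fails — w0 sees both w1 and w2.
F3: ✓.
F4: fails — a sees both a and d.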